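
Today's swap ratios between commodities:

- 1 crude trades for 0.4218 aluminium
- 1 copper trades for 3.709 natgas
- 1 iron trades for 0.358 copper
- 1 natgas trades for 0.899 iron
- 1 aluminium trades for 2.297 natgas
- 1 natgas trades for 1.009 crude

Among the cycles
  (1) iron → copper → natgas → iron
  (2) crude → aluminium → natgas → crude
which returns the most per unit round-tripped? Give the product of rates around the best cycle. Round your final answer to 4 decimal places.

1.1937

(1) 0.358 × 3.709 × 0.899 = 1.19371
(2) 0.4218 × 2.297 × 1.009 = 0.97759
Highest is cycle (1) at 1.1937 (>1, arbitrage).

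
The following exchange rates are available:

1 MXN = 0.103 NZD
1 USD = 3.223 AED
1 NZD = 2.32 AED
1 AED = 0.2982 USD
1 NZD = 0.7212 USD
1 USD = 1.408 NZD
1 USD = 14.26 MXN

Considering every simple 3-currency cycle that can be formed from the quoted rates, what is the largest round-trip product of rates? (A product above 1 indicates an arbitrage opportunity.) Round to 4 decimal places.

1.0593

USD→MXN→NZD→USD: 14.26 × 0.103 × 0.7212 = 1.05928
AED→USD→NZD→AED: 0.2982 × 1.408 × 2.32 = 0.97409
Maximum is USD→MXN→NZD→USD at 1.0593; arbitrage exists.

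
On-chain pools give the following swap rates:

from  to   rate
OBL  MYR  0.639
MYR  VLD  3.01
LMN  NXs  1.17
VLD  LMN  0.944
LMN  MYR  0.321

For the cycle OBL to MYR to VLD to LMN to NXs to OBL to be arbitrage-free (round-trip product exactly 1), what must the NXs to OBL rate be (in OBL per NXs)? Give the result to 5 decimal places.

Known legs of the cycle: 0.639 × 3.01 × 0.944 × 1.17 = 2.1243457872
For no arbitrage the full-cycle product must be 1, so the missing rate is 1 / 2.1243457872 ≈ 0.4707332.

0.47073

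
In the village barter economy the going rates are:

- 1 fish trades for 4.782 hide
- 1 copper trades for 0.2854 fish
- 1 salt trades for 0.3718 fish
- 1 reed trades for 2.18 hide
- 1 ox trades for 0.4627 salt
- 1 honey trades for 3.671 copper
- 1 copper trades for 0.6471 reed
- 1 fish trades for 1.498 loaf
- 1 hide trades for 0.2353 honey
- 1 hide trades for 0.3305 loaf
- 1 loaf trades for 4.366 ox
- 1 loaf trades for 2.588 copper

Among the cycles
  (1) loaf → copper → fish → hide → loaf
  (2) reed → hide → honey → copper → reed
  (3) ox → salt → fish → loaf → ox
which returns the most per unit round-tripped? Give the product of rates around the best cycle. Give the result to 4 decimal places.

(1) 2.588 × 0.2854 × 4.782 × 0.3305 = 1.16735
(2) 2.18 × 0.2353 × 3.671 × 0.6471 = 1.21852
(3) 0.4627 × 0.3718 × 1.498 × 4.366 = 1.12513
Highest is cycle (2) at 1.2185 (>1, arbitrage).

1.2185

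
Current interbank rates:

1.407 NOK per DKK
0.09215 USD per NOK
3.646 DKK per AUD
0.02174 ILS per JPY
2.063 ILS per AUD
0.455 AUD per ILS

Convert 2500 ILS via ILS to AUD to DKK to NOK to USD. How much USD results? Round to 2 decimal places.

537.72

2500 ILS × 0.455 = 1137.5 AUD
1137.5 AUD × 3.646 = 4147.325 DKK
4147.325 DKK × 1.407 = 5835.286275 NOK
5835.286275 NOK × 0.09215 = 537.72163024125 USD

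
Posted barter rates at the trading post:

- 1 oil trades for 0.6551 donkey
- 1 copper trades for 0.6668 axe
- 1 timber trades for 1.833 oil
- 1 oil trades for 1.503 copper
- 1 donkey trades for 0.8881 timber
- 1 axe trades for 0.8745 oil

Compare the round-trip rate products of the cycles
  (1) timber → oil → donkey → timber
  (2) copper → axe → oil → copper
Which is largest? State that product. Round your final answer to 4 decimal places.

(1) 1.833 × 0.6551 × 0.8881 = 1.06643
(2) 0.6668 × 0.8745 × 1.503 = 0.87642
Highest is cycle (1) at 1.0664 (>1, arbitrage).

1.0664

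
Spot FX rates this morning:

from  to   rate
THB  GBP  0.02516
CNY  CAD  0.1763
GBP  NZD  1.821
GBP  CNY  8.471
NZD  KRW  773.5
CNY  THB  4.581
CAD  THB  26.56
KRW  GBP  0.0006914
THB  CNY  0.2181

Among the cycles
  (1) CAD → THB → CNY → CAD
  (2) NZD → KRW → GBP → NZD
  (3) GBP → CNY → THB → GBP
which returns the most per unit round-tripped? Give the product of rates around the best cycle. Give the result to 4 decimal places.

1.0213

(1) 26.56 × 0.2181 × 0.1763 = 1.02126
(2) 773.5 × 0.0006914 × 1.821 = 0.97387
(3) 8.471 × 4.581 × 0.02516 = 0.97635
Highest is cycle (1) at 1.0213 (>1, arbitrage).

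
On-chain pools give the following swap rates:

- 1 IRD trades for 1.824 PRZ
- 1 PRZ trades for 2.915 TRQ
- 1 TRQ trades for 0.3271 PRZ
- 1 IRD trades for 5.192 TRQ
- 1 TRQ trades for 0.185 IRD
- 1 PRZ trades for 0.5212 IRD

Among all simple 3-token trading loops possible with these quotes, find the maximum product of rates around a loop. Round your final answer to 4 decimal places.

PRZ→TRQ→IRD→PRZ: 2.915 × 0.185 × 1.824 = 0.98364
PRZ→IRD→TRQ→PRZ: 0.5212 × 5.192 × 0.3271 = 0.88516
Maximum is PRZ→TRQ→IRD→PRZ at 0.9836; no arbitrage — every cycle loses value.

0.9836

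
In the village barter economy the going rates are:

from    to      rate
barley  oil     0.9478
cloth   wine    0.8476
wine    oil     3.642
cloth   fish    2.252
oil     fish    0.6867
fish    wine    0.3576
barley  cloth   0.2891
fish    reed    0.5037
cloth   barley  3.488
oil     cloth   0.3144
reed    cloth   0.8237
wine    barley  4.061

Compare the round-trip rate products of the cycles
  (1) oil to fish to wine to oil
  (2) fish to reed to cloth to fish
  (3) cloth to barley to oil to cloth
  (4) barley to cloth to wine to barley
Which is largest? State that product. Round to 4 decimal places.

(1) 0.6867 × 0.3576 × 3.642 = 0.89434
(2) 0.5037 × 0.8237 × 2.252 = 0.93435
(3) 3.488 × 0.9478 × 0.3144 = 1.03938
(4) 0.2891 × 0.8476 × 4.061 = 0.99511
Highest is cycle (3) at 1.0394 (>1, arbitrage).

1.0394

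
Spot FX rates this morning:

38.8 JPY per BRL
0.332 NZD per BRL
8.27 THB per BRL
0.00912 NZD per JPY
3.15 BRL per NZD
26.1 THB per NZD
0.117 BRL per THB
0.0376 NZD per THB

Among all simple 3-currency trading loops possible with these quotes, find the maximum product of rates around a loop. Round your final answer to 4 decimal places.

JPY→NZD→BRL→JPY: 0.00912 × 3.15 × 38.8 = 1.11465
NZD→THB→BRL→NZD: 26.1 × 0.117 × 0.332 = 1.01383
NZD→BRL→THB→NZD: 3.15 × 8.27 × 0.0376 = 0.97950
Maximum is JPY→NZD→BRL→JPY at 1.1146; arbitrage exists.

1.1146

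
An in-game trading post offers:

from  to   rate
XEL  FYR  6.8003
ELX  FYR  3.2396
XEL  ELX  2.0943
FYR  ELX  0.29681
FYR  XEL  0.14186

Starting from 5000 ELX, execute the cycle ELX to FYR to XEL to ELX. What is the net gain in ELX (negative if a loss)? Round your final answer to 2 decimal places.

-187.62

5000 ELX × 3.2396 = 16198 FYR
16198 FYR × 0.14186 = 2297.84828 XEL
2297.84828 XEL × 2.0943 = 4812.383652804 ELX
Net change: 4812.383652804 − 5000 = -187.616347196 ELX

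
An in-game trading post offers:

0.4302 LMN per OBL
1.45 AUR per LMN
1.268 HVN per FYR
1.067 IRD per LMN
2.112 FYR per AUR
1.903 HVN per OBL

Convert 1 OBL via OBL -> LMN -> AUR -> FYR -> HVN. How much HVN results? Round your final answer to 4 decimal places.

1 OBL × 0.4302 = 0.4302 LMN
0.4302 LMN × 1.45 = 0.62379 AUR
0.62379 AUR × 2.112 = 1.31744448 FYR
1.31744448 FYR × 1.268 = 1.67051960064 HVN

1.6705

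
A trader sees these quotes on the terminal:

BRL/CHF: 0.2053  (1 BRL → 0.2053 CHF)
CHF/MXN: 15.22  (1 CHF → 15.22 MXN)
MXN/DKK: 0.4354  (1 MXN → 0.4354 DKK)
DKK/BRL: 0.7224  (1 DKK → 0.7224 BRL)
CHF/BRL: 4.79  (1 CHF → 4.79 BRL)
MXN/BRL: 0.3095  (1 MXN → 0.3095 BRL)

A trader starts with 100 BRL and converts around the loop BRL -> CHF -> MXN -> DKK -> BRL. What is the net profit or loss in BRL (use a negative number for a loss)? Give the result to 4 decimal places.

100 BRL × 0.2053 = 20.53 CHF
20.53 CHF × 15.22 = 312.4666 MXN
312.4666 MXN × 0.4354 = 136.04795764 DKK
136.04795764 DKK × 0.7224 = 98.281044599136 BRL
Net change: 98.281044599136 − 100 = -1.718955400864 BRL

-1.7190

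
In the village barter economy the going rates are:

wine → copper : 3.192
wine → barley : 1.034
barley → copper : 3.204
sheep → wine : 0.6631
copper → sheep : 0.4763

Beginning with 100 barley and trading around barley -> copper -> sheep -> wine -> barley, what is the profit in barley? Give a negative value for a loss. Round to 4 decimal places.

100 barley × 3.204 = 320.4 copper
320.4 copper × 0.4763 = 152.60652 sheep
152.60652 sheep × 0.6631 = 101.193383412 wine
101.193383412 wine × 1.034 = 104.633958448008 barley
Net change: 104.633958448008 − 100 = 4.633958448008 barley

4.6340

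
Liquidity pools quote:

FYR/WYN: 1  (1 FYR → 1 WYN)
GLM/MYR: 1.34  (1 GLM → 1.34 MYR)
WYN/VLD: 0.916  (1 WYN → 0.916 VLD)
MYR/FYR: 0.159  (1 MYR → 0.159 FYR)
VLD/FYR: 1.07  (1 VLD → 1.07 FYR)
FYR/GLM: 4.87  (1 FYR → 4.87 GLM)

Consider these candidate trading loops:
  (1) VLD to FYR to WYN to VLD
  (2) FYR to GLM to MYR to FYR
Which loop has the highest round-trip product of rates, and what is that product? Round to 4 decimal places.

(1) 1.07 × 1 × 0.916 = 0.98012
(2) 4.87 × 1.34 × 0.159 = 1.03760
Highest is cycle (2) at 1.0376 (>1, arbitrage).

1.0376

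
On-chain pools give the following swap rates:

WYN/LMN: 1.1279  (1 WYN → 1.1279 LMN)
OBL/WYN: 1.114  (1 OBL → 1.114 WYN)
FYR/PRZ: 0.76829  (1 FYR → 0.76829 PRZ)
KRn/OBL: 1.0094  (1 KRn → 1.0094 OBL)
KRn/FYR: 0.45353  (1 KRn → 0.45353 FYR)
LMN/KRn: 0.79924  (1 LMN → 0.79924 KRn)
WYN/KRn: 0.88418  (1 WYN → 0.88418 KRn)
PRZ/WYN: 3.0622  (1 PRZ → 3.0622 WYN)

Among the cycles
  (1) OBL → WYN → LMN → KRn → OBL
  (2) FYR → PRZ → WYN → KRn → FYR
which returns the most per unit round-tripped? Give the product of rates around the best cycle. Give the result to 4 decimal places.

(1) 1.114 × 1.1279 × 0.79924 × 1.0094 = 1.01367
(2) 0.76829 × 3.0622 × 0.88418 × 0.45353 = 0.94342
Highest is cycle (1) at 1.0137 (>1, arbitrage).

1.0137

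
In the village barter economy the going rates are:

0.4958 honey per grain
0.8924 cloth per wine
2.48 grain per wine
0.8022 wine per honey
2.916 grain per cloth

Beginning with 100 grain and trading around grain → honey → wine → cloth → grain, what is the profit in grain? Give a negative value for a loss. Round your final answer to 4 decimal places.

3.4990

100 grain × 0.4958 = 49.58 honey
49.58 honey × 0.8022 = 39.773076 wine
39.773076 wine × 0.8924 = 35.4934930224 cloth
35.4934930224 cloth × 2.916 = 103.4990256533184 grain
Net change: 103.4990256533184 − 100 = 3.4990256533184 grain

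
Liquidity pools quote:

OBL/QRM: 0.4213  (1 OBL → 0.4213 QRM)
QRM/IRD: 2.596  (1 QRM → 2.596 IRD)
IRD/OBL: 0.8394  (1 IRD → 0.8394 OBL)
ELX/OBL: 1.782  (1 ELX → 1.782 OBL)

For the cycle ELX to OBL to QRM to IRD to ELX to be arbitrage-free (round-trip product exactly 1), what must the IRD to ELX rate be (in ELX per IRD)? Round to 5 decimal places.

Known legs of the cycle: 1.782 × 0.4213 × 2.596 = 1.9489641336
For no arbitrage the full-cycle product must be 1, so the missing rate is 1 / 1.9489641336 ≈ 0.5130931.

0.51309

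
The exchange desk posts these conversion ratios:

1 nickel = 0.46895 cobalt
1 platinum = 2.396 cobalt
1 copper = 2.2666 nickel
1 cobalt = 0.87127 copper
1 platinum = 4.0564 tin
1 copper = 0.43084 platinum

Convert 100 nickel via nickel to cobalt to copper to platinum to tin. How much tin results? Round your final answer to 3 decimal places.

71.406

100 nickel × 0.46895 = 46.895 cobalt
46.895 cobalt × 0.87127 = 40.85820665 copper
40.85820665 copper × 0.43084 = 17.603349753086 platinum
17.603349753086 platinum × 4.0564 = 71.4062279384180504 tin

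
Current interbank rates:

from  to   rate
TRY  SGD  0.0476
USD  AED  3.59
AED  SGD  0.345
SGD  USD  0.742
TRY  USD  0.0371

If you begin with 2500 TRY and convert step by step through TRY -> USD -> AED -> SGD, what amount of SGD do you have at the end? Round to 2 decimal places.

114.88

2500 TRY × 0.0371 = 92.75 USD
92.75 USD × 3.59 = 332.9725 AED
332.9725 AED × 0.345 = 114.8755125 SGD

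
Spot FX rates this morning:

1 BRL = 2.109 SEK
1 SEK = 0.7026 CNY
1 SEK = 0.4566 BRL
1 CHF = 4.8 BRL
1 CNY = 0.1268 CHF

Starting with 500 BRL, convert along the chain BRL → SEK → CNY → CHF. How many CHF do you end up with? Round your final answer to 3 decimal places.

93.945

500 BRL × 2.109 = 1054.5 SEK
1054.5 SEK × 0.7026 = 740.8917 CNY
740.8917 CNY × 0.1268 = 93.94506756 CHF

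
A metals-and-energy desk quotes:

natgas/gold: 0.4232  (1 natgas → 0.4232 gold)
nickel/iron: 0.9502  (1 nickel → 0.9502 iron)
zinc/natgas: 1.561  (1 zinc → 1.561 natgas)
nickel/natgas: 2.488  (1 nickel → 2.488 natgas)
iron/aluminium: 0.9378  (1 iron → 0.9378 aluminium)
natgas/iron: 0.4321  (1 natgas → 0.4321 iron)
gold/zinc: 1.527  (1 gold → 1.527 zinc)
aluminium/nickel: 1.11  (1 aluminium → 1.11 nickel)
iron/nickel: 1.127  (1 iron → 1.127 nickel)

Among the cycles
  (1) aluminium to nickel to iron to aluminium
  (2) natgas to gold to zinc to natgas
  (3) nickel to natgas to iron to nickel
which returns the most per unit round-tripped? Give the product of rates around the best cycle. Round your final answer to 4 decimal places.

1.2116

(1) 1.11 × 0.9502 × 0.9378 = 0.98912
(2) 0.4232 × 1.527 × 1.561 = 1.00876
(3) 2.488 × 0.4321 × 1.127 = 1.21160
Highest is cycle (3) at 1.2116 (>1, arbitrage).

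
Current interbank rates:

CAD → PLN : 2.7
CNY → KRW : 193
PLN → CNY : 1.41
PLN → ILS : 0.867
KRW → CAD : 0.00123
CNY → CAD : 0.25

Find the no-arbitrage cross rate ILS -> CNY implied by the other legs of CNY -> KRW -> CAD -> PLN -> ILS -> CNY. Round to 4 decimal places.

Known legs of the cycle: 193 × 0.00123 × 2.7 × 0.867 = 0.555706251
For no arbitrage the full-cycle product must be 1, so the missing rate is 1 / 0.555706251 ≈ 1.799512.

1.7995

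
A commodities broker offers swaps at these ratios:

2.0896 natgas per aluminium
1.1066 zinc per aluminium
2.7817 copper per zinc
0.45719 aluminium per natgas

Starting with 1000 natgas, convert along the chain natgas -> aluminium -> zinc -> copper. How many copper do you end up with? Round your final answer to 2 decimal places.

1000 natgas × 0.45719 = 457.19 aluminium
457.19 aluminium × 1.1066 = 505.926454 zinc
505.926454 zinc × 2.7817 = 1407.3356170918 copper

1407.34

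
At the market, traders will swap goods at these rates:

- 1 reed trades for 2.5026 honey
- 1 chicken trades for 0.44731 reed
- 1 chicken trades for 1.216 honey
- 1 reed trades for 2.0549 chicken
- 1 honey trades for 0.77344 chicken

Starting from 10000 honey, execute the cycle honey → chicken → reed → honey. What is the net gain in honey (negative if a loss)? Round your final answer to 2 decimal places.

-1341.82

10000 honey × 0.77344 = 7734.4 chicken
7734.4 chicken × 0.44731 = 3459.674464 reed
3459.674464 reed × 2.5026 = 8658.1813136064 honey
Net change: 8658.1813136064 − 10000 = -1341.8186863936 honey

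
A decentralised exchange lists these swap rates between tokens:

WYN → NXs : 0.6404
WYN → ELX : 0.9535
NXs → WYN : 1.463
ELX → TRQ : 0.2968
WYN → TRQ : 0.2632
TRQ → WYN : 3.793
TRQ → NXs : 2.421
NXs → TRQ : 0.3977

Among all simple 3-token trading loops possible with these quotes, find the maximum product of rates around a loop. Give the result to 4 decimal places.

1.0734

WYN→ELX→TRQ→WYN: 0.9535 × 0.2968 × 3.793 = 1.07341
WYN→NXs→TRQ→WYN: 0.6404 × 0.3977 × 3.793 = 0.96603
WYN→TRQ→NXs→WYN: 0.2632 × 2.421 × 1.463 = 0.93223
Maximum is WYN→ELX→TRQ→WYN at 1.0734; arbitrage exists.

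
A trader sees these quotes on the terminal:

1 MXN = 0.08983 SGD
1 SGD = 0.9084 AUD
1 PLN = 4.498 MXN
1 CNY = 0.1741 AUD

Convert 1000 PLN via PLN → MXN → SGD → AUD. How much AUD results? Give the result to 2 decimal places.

367.04

1000 PLN × 4.498 = 4498 MXN
4498 MXN × 0.08983 = 404.05534 SGD
404.05534 SGD × 0.9084 = 367.043870856 AUD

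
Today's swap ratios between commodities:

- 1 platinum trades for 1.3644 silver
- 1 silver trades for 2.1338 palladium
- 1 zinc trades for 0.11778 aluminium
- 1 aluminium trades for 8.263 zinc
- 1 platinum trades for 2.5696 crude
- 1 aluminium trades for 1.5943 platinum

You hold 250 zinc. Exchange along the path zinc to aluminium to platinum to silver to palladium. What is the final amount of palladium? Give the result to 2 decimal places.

250 zinc × 0.11778 = 29.445 aluminium
29.445 aluminium × 1.5943 = 46.9441635 platinum
46.9441635 platinum × 1.3644 = 64.0506166794 silver
64.0506166794 silver × 2.1338 = 136.67120587050372 palladium

136.67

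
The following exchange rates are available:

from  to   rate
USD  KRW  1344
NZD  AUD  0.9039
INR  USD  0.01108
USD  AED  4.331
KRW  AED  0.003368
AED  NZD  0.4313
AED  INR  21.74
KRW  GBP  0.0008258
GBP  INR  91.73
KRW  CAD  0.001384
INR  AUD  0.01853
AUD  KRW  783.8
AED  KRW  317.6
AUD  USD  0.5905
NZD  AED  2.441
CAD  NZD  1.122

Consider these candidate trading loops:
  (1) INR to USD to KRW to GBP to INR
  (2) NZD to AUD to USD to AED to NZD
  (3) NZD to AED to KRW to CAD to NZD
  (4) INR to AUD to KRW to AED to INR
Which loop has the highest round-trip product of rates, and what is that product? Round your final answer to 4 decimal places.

(1) 0.01108 × 1344 × 0.0008258 × 91.73 = 1.12804
(2) 0.9039 × 0.5905 × 4.331 × 0.4313 = 0.99703
(3) 2.441 × 317.6 × 0.001384 × 1.122 = 1.20386
(4) 0.01853 × 783.8 × 0.003368 × 21.74 = 1.06344
Highest is cycle (3) at 1.2039 (>1, arbitrage).

1.2039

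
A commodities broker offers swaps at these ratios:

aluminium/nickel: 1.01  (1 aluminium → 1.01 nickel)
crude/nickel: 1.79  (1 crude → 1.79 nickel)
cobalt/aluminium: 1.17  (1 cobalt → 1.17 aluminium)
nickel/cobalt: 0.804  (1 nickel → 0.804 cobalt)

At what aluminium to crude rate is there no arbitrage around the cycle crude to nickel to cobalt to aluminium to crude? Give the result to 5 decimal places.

0.59389

Known legs of the cycle: 1.79 × 0.804 × 1.17 = 1.6838172
For no arbitrage the full-cycle product must be 1, so the missing rate is 1 / 1.6838172 ≈ 0.5938887.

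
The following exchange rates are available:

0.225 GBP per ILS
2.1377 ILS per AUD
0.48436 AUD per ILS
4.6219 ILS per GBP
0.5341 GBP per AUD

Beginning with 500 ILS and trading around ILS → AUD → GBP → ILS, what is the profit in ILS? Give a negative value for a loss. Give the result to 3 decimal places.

97.835

500 ILS × 0.48436 = 242.18 AUD
242.18 AUD × 0.5341 = 129.348338 GBP
129.348338 GBP × 4.6219 = 597.8350834022 ILS
Net change: 597.8350834022 − 500 = 97.8350834022 ILS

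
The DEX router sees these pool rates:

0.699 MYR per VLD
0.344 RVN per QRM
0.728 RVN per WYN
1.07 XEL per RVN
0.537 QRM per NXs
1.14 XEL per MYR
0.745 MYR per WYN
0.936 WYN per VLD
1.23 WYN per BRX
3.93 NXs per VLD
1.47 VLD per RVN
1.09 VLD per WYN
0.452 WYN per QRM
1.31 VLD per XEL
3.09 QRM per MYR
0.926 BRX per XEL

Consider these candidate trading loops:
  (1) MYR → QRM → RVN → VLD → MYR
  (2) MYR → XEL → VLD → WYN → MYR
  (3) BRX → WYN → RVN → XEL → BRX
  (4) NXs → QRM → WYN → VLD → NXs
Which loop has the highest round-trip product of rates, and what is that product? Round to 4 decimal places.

1.0922

(1) 3.09 × 0.344 × 1.47 × 0.699 = 1.09222
(2) 1.14 × 1.31 × 0.936 × 0.745 = 1.04138
(3) 1.23 × 0.728 × 1.07 × 0.926 = 0.88722
(4) 0.537 × 0.452 × 1.09 × 3.93 = 1.03976
Highest is cycle (1) at 1.0922 (>1, arbitrage).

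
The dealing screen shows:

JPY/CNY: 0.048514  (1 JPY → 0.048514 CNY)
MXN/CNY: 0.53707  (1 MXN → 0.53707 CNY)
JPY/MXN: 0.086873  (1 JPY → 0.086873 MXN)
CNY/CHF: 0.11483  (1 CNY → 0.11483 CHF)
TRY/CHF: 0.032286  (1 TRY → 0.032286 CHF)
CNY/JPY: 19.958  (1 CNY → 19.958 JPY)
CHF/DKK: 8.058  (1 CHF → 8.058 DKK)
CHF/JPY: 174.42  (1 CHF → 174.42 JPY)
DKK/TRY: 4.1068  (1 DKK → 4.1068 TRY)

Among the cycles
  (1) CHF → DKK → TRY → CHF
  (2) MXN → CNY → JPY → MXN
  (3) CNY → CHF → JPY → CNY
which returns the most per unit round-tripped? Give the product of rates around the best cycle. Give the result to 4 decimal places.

1.0684

(1) 8.058 × 4.1068 × 0.032286 = 1.06843
(2) 0.53707 × 19.958 × 0.086873 = 0.93118
(3) 0.11483 × 174.42 × 0.048514 = 0.97167
Highest is cycle (1) at 1.0684 (>1, arbitrage).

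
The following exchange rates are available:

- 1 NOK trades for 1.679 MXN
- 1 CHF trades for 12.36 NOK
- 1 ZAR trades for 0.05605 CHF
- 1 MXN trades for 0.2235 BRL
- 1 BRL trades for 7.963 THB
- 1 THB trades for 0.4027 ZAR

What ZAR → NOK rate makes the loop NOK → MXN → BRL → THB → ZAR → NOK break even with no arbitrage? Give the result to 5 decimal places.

Known legs of the cycle: 1.679 × 0.2235 × 7.963 × 0.4027 = 1.20333505607565
For no arbitrage the full-cycle product must be 1, so the missing rate is 1 / 1.20333505607565 ≈ 0.8310237.

0.83102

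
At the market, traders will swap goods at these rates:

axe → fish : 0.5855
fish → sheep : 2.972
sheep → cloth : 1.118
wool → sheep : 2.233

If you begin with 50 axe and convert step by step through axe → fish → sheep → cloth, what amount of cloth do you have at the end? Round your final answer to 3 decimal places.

50 axe × 0.5855 = 29.275 fish
29.275 fish × 2.972 = 87.0053 sheep
87.0053 sheep × 1.118 = 97.2719254 cloth

97.272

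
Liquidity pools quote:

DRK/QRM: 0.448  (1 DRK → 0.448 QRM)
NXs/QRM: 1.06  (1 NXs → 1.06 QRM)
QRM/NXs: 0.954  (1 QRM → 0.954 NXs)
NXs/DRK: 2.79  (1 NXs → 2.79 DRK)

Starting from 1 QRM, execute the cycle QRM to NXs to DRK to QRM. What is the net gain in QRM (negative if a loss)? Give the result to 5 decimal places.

0.19242

1 QRM × 0.954 = 0.954 NXs
0.954 NXs × 2.79 = 2.66166 DRK
2.66166 DRK × 0.448 = 1.19242368 QRM
Net change: 1.19242368 − 1 = 0.19242368 QRM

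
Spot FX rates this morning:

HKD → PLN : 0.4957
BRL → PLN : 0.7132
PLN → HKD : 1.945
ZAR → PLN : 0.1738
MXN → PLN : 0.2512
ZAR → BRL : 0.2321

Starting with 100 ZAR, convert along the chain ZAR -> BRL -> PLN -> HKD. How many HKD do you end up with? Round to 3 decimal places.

32.196

100 ZAR × 0.2321 = 23.21 BRL
23.21 BRL × 0.7132 = 16.553372 PLN
16.553372 PLN × 1.945 = 32.19630854 HKD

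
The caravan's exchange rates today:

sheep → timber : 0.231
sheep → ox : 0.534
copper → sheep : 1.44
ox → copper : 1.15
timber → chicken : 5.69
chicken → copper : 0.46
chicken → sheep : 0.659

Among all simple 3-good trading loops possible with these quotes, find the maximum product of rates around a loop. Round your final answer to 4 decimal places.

ox→copper→sheep→ox: 1.15 × 1.44 × 0.534 = 0.88430
timber→chicken→sheep→timber: 5.69 × 0.659 × 0.231 = 0.86618
Maximum is ox→copper→sheep→ox at 0.8843; no arbitrage — every cycle loses value.

0.8843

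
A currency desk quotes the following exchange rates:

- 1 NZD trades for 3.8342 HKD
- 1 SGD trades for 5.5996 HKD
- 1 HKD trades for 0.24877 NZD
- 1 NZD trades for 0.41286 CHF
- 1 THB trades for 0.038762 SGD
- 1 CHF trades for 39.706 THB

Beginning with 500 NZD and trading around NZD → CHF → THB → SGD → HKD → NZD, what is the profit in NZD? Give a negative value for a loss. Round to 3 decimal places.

-57.422

500 NZD × 0.41286 = 206.43 CHF
206.43 CHF × 39.706 = 8196.50958 THB
8196.50958 THB × 0.038762 = 317.71310433996 SGD
317.71310433996 SGD × 5.5996 = 1779.066299062040016 HKD
1779.066299062040016 HKD × 0.24877 = 442.57832321766369478032 NZD
Net change: 442.57832321766369478032 − 500 = -57.42167678233630521968 NZD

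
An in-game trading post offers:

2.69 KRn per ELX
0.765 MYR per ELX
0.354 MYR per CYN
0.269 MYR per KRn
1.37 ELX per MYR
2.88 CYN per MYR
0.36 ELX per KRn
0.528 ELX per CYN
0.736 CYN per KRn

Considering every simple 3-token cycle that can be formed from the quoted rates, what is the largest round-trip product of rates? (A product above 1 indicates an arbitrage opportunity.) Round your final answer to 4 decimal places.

1.1633

MYR→CYN→ELX→MYR: 2.88 × 0.528 × 0.765 = 1.16329
KRn→CYN→ELX→KRn: 0.736 × 0.528 × 2.69 = 1.04536
KRn→MYR→ELX→KRn: 0.269 × 1.37 × 2.69 = 0.99135
Maximum is MYR→CYN→ELX→MYR at 1.1633; arbitrage exists.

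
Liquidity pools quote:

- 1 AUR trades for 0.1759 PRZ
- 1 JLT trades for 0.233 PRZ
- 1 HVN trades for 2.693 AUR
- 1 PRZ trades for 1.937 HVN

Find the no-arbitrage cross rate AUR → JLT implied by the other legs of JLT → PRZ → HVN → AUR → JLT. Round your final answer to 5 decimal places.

Known legs of the cycle: 0.233 × 1.937 × 2.693 = 1.215407453
For no arbitrage the full-cycle product must be 1, so the missing rate is 1 / 1.215407453 ≈ 0.8227693.

0.82277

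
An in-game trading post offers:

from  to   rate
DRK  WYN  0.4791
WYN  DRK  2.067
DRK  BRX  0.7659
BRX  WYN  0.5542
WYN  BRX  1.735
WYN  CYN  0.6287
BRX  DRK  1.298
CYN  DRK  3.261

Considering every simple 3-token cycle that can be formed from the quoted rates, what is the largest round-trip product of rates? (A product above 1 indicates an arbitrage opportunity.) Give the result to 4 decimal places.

DRK→WYN→BRX→DRK: 0.4791 × 1.735 × 1.298 = 1.07895
DRK→WYN→CYN→DRK: 0.4791 × 0.6287 × 3.261 = 0.98225
DRK→BRX→WYN→DRK: 0.7659 × 0.5542 × 2.067 = 0.87736
Maximum is DRK→WYN→BRX→DRK at 1.0789; arbitrage exists.

1.0789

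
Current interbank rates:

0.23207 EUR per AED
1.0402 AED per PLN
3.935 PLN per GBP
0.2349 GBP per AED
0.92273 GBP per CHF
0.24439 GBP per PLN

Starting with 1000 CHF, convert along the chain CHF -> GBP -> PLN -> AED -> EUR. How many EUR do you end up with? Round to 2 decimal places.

876.51

1000 CHF × 0.92273 = 922.73 GBP
922.73 GBP × 3.935 = 3630.94255 PLN
3630.94255 PLN × 1.0402 = 3776.90644051 AED
3776.90644051 AED × 0.23207 = 876.5066776491557 EUR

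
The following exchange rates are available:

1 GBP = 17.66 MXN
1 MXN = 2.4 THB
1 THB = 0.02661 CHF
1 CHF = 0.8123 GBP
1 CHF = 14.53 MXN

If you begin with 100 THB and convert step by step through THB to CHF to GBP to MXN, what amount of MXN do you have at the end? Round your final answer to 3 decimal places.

38.173

100 THB × 0.02661 = 2.661 CHF
2.661 CHF × 0.8123 = 2.1615303 GBP
2.1615303 GBP × 17.66 = 38.172625098 MXN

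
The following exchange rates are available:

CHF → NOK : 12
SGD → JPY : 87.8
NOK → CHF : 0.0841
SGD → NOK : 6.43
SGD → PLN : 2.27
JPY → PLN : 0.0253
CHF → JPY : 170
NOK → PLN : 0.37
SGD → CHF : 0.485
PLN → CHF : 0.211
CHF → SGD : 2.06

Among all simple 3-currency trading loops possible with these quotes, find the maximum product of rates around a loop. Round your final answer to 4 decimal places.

1.1140

CHF→SGD→NOK→CHF: 2.06 × 6.43 × 0.0841 = 1.11397
CHF→SGD→PLN→CHF: 2.06 × 2.27 × 0.211 = 0.98668
CHF→NOK→PLN→CHF: 12 × 0.37 × 0.211 = 0.93684
JPY→PLN→CHF→JPY: 0.0253 × 0.211 × 170 = 0.90751
Maximum is CHF→SGD→NOK→CHF at 1.1140; arbitrage exists.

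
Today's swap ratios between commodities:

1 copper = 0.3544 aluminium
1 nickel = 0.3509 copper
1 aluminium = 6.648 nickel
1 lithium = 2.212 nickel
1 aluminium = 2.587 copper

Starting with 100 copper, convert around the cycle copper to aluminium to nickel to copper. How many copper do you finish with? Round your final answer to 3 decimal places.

100 copper × 0.3544 = 35.44 aluminium
35.44 aluminium × 6.648 = 235.60512 nickel
235.60512 nickel × 0.3509 = 82.673836608 copper

82.674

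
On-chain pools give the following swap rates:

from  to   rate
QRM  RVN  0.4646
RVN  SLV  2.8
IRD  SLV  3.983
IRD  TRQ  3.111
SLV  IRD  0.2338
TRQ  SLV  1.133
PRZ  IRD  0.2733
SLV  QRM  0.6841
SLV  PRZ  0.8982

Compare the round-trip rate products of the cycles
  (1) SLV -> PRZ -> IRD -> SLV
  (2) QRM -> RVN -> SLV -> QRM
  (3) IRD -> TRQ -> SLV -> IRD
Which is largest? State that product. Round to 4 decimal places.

0.9777

(1) 0.8982 × 0.2733 × 3.983 = 0.97774
(2) 0.4646 × 2.8 × 0.6841 = 0.88993
(3) 3.111 × 1.133 × 0.2338 = 0.82409
Highest is cycle (1) at 0.9777 (≤1, no arbitrage).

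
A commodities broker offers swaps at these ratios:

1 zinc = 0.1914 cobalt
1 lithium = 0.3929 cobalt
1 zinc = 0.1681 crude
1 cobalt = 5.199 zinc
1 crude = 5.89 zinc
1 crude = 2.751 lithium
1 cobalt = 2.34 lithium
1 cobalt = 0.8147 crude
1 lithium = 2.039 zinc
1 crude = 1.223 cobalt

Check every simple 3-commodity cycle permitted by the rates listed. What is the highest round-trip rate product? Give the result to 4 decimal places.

cobalt→zinc→crude→cobalt: 5.199 × 0.1681 × 1.223 = 1.06884
lithium→zinc→crude→lithium: 2.039 × 0.1681 × 2.751 = 0.94292
cobalt→crude→zinc→cobalt: 0.8147 × 5.89 × 0.1914 = 0.91845
lithium→zinc→cobalt→lithium: 2.039 × 0.1914 × 2.34 = 0.91322
lithium→cobalt→crude→lithium: 0.3929 × 0.8147 × 2.751 = 0.88058
Maximum is cobalt→zinc→crude→cobalt at 1.0688; arbitrage exists.

1.0688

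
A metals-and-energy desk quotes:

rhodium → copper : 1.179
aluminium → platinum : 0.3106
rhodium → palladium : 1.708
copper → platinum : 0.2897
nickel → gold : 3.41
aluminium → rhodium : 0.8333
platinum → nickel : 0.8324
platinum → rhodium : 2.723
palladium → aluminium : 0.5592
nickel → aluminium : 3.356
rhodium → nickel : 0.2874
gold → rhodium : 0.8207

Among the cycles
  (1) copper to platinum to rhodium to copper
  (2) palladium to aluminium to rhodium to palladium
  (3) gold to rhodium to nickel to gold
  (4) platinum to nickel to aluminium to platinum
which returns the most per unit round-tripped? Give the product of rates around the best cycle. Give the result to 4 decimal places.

(1) 0.2897 × 2.723 × 1.179 = 0.93006
(2) 0.5592 × 0.8333 × 1.708 = 0.79590
(3) 0.8207 × 0.2874 × 3.41 = 0.80431
(4) 0.8324 × 3.356 × 0.3106 = 0.86767
Highest is cycle (1) at 0.9301 (≤1, no arbitrage).

0.9301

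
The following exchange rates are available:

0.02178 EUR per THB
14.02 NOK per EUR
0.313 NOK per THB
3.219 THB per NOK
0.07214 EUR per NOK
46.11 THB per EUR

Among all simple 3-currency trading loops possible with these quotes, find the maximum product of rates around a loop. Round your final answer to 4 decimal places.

EUR→THB→NOK→EUR: 46.11 × 0.313 × 0.07214 = 1.04116
EUR→NOK→THB→EUR: 14.02 × 3.219 × 0.02178 = 0.98294
Maximum is EUR→THB→NOK→EUR at 1.0412; arbitrage exists.

1.0412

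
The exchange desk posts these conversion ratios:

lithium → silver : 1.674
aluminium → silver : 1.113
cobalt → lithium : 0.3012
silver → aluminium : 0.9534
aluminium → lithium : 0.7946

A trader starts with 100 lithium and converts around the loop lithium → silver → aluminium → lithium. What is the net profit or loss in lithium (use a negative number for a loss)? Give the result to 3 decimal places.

26.817

100 lithium × 1.674 = 167.4 silver
167.4 silver × 0.9534 = 159.59916 aluminium
159.59916 aluminium × 0.7946 = 126.817492536 lithium
Net change: 126.817492536 − 100 = 26.817492536 lithium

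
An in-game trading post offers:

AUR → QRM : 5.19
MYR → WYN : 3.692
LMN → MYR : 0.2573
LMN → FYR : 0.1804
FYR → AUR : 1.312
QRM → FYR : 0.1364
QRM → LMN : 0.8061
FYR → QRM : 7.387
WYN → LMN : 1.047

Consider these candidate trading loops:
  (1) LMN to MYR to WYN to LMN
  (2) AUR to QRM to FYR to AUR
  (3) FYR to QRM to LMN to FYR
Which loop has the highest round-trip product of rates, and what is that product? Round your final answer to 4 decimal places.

(1) 0.2573 × 3.692 × 1.047 = 0.99460
(2) 5.19 × 0.1364 × 1.312 = 0.92879
(3) 7.387 × 0.8061 × 0.1804 = 1.07422
Highest is cycle (3) at 1.0742 (>1, arbitrage).

1.0742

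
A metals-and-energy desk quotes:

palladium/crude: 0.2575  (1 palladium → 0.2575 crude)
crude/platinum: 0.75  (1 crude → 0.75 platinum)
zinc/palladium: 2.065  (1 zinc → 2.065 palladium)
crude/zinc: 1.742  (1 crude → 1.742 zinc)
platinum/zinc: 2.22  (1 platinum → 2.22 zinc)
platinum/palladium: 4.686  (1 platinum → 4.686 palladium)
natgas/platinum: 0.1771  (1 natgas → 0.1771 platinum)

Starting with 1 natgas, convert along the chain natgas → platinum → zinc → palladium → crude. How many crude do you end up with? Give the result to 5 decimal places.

0.20906

1 natgas × 0.1771 = 0.1771 platinum
0.1771 platinum × 2.22 = 0.393162 zinc
0.393162 zinc × 2.065 = 0.81187953 palladium
0.81187953 palladium × 0.2575 = 0.209058978975 crude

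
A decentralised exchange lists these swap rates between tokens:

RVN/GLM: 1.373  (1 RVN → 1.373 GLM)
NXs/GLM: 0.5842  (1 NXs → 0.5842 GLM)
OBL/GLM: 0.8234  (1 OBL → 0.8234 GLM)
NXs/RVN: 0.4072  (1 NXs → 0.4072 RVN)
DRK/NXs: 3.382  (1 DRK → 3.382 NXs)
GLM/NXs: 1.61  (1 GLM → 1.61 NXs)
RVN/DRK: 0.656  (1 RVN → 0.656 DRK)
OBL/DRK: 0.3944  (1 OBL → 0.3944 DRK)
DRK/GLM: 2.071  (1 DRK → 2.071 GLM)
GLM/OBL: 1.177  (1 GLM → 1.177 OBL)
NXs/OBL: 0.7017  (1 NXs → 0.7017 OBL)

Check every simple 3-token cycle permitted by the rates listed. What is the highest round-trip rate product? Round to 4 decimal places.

0.9614

DRK→GLM→OBL→DRK: 2.071 × 1.177 × 0.3944 = 0.96138
DRK→NXs→OBL→DRK: 3.382 × 0.7017 × 0.3944 = 0.93597
GLM→NXs→OBL→GLM: 1.61 × 0.7017 × 0.8234 = 0.93023
DRK→NXs→RVN→DRK: 3.382 × 0.4072 × 0.656 = 0.90341
GLM→NXs→RVN→GLM: 1.61 × 0.4072 × 1.373 = 0.90013
Maximum is DRK→GLM→OBL→DRK at 0.9614; no arbitrage — every cycle loses value.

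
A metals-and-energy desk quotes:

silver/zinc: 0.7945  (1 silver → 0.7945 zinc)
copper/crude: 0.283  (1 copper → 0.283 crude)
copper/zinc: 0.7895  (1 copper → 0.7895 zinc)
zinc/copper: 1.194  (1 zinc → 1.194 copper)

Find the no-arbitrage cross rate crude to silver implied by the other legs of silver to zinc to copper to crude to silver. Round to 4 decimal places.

Known legs of the cycle: 0.7945 × 1.194 × 0.283 = 0.268463139
For no arbitrage the full-cycle product must be 1, so the missing rate is 1 / 0.268463139 ≈ 3.724906.

3.7249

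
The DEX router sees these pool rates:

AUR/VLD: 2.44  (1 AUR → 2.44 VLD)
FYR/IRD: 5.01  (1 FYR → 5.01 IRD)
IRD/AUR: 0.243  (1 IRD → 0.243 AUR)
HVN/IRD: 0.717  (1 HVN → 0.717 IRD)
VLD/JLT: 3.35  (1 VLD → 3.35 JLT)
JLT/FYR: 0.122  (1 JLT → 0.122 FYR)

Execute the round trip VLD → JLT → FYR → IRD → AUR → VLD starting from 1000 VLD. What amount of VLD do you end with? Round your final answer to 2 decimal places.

1000 VLD × 3.35 = 3350 JLT
3350 JLT × 0.122 = 408.7 FYR
408.7 FYR × 5.01 = 2047.587 IRD
2047.587 IRD × 0.243 = 497.563641 AUR
497.563641 AUR × 2.44 = 1214.05528404 VLD

1214.06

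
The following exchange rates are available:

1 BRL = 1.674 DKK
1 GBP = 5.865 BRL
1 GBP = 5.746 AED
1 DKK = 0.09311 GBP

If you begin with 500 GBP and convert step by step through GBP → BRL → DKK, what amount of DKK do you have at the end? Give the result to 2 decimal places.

4909.01

500 GBP × 5.865 = 2932.5 BRL
2932.5 BRL × 1.674 = 4909.005 DKK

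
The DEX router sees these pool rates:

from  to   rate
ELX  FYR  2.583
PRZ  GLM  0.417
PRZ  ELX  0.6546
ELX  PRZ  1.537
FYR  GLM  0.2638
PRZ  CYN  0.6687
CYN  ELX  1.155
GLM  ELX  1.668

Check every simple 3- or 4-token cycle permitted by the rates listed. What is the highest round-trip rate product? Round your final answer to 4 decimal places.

1.1871

ELX→PRZ→CYN→ELX: 1.537 × 0.6687 × 1.155 = 1.18710
ELX→FYR→GLM→ELX: 2.583 × 0.2638 × 1.668 = 1.13657
ELX→PRZ→GLM→ELX: 1.537 × 0.417 × 1.668 = 1.06907
Maximum is ELX→PRZ→CYN→ELX at 1.1871; arbitrage exists.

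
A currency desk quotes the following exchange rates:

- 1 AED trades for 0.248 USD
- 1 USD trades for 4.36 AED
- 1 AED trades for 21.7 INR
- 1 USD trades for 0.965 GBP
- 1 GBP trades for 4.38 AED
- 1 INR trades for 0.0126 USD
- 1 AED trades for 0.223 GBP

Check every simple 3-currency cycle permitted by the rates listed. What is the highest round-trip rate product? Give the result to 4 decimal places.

AED→INR→USD→AED: 21.7 × 0.0126 × 4.36 = 1.19211
AED→USD→GBP→AED: 0.248 × 0.965 × 4.38 = 1.04822
Maximum is AED→INR→USD→AED at 1.1921; arbitrage exists.

1.1921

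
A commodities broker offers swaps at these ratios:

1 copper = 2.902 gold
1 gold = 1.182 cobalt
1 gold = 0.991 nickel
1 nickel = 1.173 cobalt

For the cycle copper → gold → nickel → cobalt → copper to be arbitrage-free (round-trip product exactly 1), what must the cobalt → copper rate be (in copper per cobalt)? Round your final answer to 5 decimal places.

0.29644

Known legs of the cycle: 2.902 × 0.991 × 1.173 = 3.373409586
For no arbitrage the full-cycle product must be 1, so the missing rate is 1 / 3.373409586 ≈ 0.2964360.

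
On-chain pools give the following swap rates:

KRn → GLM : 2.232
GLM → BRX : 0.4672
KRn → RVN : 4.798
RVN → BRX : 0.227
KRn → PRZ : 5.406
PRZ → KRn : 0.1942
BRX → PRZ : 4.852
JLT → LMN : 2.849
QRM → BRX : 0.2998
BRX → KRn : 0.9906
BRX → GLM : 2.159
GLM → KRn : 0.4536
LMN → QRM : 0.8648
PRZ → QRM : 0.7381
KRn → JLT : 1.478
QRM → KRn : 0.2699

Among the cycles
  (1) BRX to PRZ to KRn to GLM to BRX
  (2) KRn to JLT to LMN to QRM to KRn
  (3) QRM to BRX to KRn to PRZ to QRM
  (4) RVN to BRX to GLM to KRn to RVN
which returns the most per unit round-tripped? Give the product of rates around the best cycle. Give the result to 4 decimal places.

1.1850

(1) 4.852 × 0.1942 × 2.232 × 0.4672 = 0.98258
(2) 1.478 × 2.849 × 0.8648 × 0.2699 = 0.98285
(3) 0.2998 × 0.9906 × 5.406 × 0.7381 = 1.18501
(4) 0.227 × 2.159 × 0.4536 × 4.798 = 1.06663
Highest is cycle (3) at 1.1850 (>1, arbitrage).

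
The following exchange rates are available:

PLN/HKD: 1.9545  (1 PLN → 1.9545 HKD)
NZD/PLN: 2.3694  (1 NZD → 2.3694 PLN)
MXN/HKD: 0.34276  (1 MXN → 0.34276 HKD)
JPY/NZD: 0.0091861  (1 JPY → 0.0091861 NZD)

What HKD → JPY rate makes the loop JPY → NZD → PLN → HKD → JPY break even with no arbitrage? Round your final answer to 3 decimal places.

Known legs of the cycle: 0.0091861 × 2.3694 × 1.9545 = 0.04254075836703
For no arbitrage the full-cycle product must be 1, so the missing rate is 1 / 0.04254075836703 ≈ 23.50687.

23.507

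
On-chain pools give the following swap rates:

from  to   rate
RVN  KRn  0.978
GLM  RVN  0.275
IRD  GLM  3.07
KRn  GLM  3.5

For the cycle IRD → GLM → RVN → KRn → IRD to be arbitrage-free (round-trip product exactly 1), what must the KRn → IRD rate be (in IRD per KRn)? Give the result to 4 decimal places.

1.2111

Known legs of the cycle: 3.07 × 0.275 × 0.978 = 0.8256765
For no arbitrage the full-cycle product must be 1, so the missing rate is 1 / 0.8256765 ≈ 1.211128.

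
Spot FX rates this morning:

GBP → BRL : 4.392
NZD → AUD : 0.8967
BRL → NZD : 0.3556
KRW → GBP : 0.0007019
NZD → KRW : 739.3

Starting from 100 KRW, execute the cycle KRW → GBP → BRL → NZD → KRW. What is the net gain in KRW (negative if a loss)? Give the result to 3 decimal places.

-18.956

100 KRW × 0.0007019 = 0.07019 GBP
0.07019 GBP × 4.392 = 0.30827448 BRL
0.30827448 BRL × 0.3556 = 0.109622405088 NZD
0.109622405088 NZD × 739.3 = 81.0438440815584 KRW
Net change: 81.0438440815584 − 100 = -18.9561559184416 KRW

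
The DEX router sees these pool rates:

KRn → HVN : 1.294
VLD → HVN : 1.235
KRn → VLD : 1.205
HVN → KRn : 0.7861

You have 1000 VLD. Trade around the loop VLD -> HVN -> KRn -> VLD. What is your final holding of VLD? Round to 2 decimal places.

1000 VLD × 1.235 = 1235 HVN
1235 HVN × 0.7861 = 970.8335 KRn
970.8335 KRn × 1.205 = 1169.8543675 VLD

1169.85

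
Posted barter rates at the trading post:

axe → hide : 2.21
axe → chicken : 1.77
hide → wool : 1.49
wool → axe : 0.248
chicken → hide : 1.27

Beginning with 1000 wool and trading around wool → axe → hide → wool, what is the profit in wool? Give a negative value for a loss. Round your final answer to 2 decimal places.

-183.36

1000 wool × 0.248 = 248 axe
248 axe × 2.21 = 548.08 hide
548.08 hide × 1.49 = 816.6392 wool
Net change: 816.6392 − 1000 = -183.3608 wool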